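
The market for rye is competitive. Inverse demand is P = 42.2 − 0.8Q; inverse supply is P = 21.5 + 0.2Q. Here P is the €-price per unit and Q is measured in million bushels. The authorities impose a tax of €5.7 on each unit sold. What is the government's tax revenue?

Competitive equilibrium: 42.2 − 0.8Q = 21.5 + 0.2Q → Q* = 20.7, P* = 25.64.
With the tax, the buyer price exceeds the seller price by 5.7: (42.2 − 0.8Q) − (21.5 + 0.2Q) = 5.7 → Q' = 15.
Tax revenue = 5.7 × 15 = €85.50 million.

€85.50 million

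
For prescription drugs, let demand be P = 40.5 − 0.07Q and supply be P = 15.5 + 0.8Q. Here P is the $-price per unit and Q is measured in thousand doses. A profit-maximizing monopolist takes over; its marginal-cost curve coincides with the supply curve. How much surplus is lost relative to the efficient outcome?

Competitive equilibrium: 40.5 − 0.07Q = 15.5 + 0.8Q → Q* = 28.7356, P* = 38.4885.
Marginal revenue: MR = 40.5 − 0.14Q. Set MR = MC: 40.5 − 0.14Q = 15.5 + 0.8Q → Q_m = 26.5957.
Price P_m = 40.5 − 0.07·26.5957 = 38.6383; MC(Q_m) = 15.5 + 0.8·26.5957 = 36.7766.
Competitive Q* = 28.7356, so ΔQ = 2.1399; wedge = 38.6383 − 36.7766 = 1.8617.
The triangle = ½ × 2.1399 × 1.8617 = $1.99 thousand.

$1.99 thousand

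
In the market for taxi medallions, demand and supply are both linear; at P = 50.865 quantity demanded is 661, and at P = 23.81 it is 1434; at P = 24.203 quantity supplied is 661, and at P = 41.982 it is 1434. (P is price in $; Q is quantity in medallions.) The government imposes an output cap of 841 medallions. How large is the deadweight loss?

$2268.56

Demand slope = (23.81 − 50.865)/(1434 − 661) = −0.035, so P = 74 − 0.035Q.
Supply slope = (41.982 − 24.203)/(1434 − 661) = 0.023, so P = 9 + 0.023Q.
Competitive equilibrium: 74 − 0.035Q = 9 + 0.023Q → Q* = 1120.6897, P* = 34.7759.
At Q = 841: demand price = 74 − 0.035·841 = 44.565; supply price = 9 + 0.023·841 = 28.343.
ΔQ = 1120.6897 − 841 = 279.6897; wedge = 44.565 − 28.343 = 16.222.
DWL = ½ × 279.6897 × 16.222 = $2268.56.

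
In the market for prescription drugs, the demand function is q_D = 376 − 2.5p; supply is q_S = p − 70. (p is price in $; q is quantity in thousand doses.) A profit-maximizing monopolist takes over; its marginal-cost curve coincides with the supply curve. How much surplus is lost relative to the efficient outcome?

$114.01 thousand

In inverse form: demand p = 150.4 − 0.4q, supply p = 70 + q.
Competitive equilibrium: 150.4 − 0.4q = 70 + q → q* = 57.4286, p* = 127.4286.
Marginal revenue: MR = 150.4 − 0.8q. Set MR = MC: 150.4 − 0.8q = 70 + q → q_m = 44.6667.
Price p_m = 150.4 − 0.4·44.6667 = 132.5333; MC(q_m) = 70 + 1·44.6667 = 114.6667.
Competitive q* = 57.4286, so Δq = 12.7619; wedge = 132.5333 − 114.6667 = 17.8666.
The triangle = ½ × 12.7619 × 17.8666 = $114.01 thousand.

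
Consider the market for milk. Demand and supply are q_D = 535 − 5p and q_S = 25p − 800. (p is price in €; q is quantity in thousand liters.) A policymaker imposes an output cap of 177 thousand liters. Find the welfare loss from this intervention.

€2203.23 thousand

In inverse form: demand p = 107 − 0.2q, supply p = 32 + 0.04q.
Competitive equilibrium: 107 − 0.2q = 32 + 0.04q → q* = 312.5, p* = 44.5.
At q = 177: demand price = 107 − 0.2·177 = 71.6; supply price = 32 + 0.04·177 = 39.08.
Δq = 312.5 − 177 = 135.5; wedge = 71.6 − 39.08 = 32.52.
Welfare loss = ½ × 135.5 × 32.52 = €2203.23 thousand.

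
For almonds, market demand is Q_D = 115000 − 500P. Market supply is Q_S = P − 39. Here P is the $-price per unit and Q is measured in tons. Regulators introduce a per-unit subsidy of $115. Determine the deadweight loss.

In inverse form: demand P = 230 − 0.002Q, supply P = 39 + Q.
Competitive equilibrium: 230 − 0.002Q = 39 + Q → Q* = 190.6188, P* = 229.6188.
The subsidy lowers effective supply by 115: P = Q − 76.
New quantity: 230 − 0.002Q = Q − 76 → Q' = 305.3892.
Overproduction ΔQ = 305.3892 − 190.6188 = 114.7704; wedge = subsidy = 115.
The triangle = ½ × 114.7704 × 115 = $6599.30.

$6599.30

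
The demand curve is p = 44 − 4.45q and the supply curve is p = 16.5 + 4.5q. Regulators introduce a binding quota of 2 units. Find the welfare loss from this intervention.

Competitive equilibrium: 44 − 4.45q = 16.5 + 4.5q → q* = 3.0726, p* = 30.3268.
At q = 2: demand price = 44 − 4.45·2 = 35.1; supply price = 16.5 + 4.5·2 = 25.5.
Δq = 3.0726 − 2 = 1.0726; wedge = 35.1 − 25.5 = 9.6.
The triangle = ½ × 1.0726 × 9.6 = 5.15.

5.15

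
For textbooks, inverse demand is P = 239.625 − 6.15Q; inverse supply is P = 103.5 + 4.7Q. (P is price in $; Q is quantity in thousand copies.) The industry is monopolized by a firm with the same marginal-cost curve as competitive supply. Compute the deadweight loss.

$111.76 thousand

Competitive equilibrium: 239.625 − 6.15Q = 103.5 + 4.7Q → Q* = 12.54608, P* = 162.46659.
Marginal revenue: MR = 239.625 − 12.3Q. Set MR = MC: 239.625 − 12.3Q = 103.5 + 4.7Q → Q_m = 8.00735.
Price P_m = 239.625 − 6.15·8.00735 = 190.3798; MC(Q_m) = 103.5 + 4.7·8.00735 = 141.13455.
Competitive Q* = 12.54608, so ΔQ = 4.53873; wedge = 190.3798 − 141.13455 = 49.24525.
Welfare loss = ½ × 4.53873 × 49.24525 = $111.76 thousand.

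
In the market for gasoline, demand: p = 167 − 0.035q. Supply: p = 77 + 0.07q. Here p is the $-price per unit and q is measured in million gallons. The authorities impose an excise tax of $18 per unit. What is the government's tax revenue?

Competitive equilibrium: 167 − 0.035q = 77 + 0.07q → q* = 857.1429, p* = 137.
With the tax, the buyer price exceeds the seller price by 18: (167 − 0.035q) − (77 + 0.07q) = 18 → q' = 685.7143.
Tax revenue = 18 × 685.7143 = $12342.86 million.

$12342.86 million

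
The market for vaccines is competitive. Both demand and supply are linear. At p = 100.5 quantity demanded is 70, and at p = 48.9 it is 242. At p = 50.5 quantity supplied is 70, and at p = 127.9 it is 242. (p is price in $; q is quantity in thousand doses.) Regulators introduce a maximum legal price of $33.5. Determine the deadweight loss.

Demand slope = (48.9 − 100.5)/(242 − 70) = −0.3, so p = 121.5 − 0.3q.
Supply slope = (127.9 − 50.5)/(242 − 70) = 0.45, so p = 19 + 0.45q.
Competitive equilibrium: 121.5 − 0.3q = 19 + 0.45q → q* = 136.6667, p* = 80.5.
At the ceiling p = 33.5, quantity supplied = (33.5 − 19)/0.45 = 32.2222.
Willingness to pay at q' = 32.2222: 121.5 − 0.3·32.2222 = 111.8333.
Δq = 136.6667 − 32.2222 = 104.4445; wedge = 111.8333 − 33.5 = 78.3333.
DWL = ½ × 104.4445 × 78.3333 = $4090.74 thousand.

$4090.74 thousand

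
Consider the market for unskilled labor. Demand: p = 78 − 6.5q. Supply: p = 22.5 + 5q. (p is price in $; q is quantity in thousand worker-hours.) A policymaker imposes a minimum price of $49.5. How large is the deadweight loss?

$1.12 thousand

Competitive equilibrium: 78 − 6.5q = 22.5 + 5q → q* = 4.8261, p* = 46.6304.
At the floor p = 49.5, quantity demanded = (78 − 49.5)/6.5 = 4.3846.
Sellers' marginal cost at q' = 4.3846: 22.5 + 5·4.3846 = 44.423.
Δq = 4.8261 − 4.3846 = 0.4415; wedge = 49.5 − 44.423 = 5.077.
DWL = ½ × 0.4415 × 5.077 = $1.12 thousand.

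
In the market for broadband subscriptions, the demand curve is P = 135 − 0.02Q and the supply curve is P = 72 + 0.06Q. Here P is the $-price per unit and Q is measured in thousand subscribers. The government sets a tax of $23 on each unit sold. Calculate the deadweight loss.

Competitive equilibrium: 135 − 0.02Q = 72 + 0.06Q → Q* = 787.5, P* = 119.25.
With the tax, the buyer price exceeds the seller price by 23: (135 − 0.02Q) − (72 + 0.06Q) = 23 → Q' = 500.
ΔQ = 787.5 − 500 = 287.5; the wedge equals the tax, 23.
Welfare loss = ½ × 287.5 × 23 = $3306.25 thousand.

$3306.25 thousand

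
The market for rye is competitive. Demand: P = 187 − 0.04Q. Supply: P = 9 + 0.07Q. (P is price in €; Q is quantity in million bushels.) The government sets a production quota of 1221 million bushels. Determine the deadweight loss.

Competitive equilibrium: 187 − 0.04Q = 9 + 0.07Q → Q* = 1618.1818, P* = 122.2727.
At Q = 1221: demand price = 187 − 0.04·1221 = 138.16; supply price = 9 + 0.07·1221 = 94.47.
ΔQ = 1618.1818 − 1221 = 397.1818; wedge = 138.16 − 94.47 = 43.69.
Welfare loss = ½ × 397.1818 × 43.69 = €8676.44 million.

€8676.44 million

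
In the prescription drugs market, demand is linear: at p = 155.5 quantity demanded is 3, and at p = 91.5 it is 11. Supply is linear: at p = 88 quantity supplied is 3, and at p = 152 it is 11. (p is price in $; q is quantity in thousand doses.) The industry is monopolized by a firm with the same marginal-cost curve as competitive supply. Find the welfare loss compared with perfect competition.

Demand slope = (91.5 − 155.5)/(11 − 3) = −8, so p = 179.5 − 8q.
Supply slope = (152 − 88)/(11 − 3) = 8, so p = 64 + 8q.
Competitive equilibrium: 179.5 − 8q = 64 + 8q → q* = 7.2188, p* = 121.75.
Marginal revenue: MR = 179.5 − 16q. Set MR = MC: 179.5 − 16q = 64 + 8q → q_m = 4.8125.
Price p_m = 179.5 − 8·4.8125 = 141; MC(q_m) = 64 + 8·4.8125 = 102.5.
Competitive q* = 7.2188, so Δq = 2.4063; wedge = 141 − 102.5 = 38.5.
Welfare loss = ½ × 2.4063 × 38.5 = $46.32 thousand.

$46.32 thousand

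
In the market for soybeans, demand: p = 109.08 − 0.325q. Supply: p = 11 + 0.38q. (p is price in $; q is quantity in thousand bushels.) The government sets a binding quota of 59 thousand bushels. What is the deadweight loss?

$2262.81 thousand

Competitive equilibrium: 109.08 − 0.325q = 11 + 0.38q → q* = 139.1206, p* = 63.8658.
At q = 59: demand price = 109.08 − 0.325·59 = 89.905; supply price = 11 + 0.38·59 = 33.42.
Δq = 139.1206 − 59 = 80.1206; wedge = 89.905 − 33.42 = 56.485.
The triangle = ½ × 80.1206 × 56.485 = $2262.81 thousand.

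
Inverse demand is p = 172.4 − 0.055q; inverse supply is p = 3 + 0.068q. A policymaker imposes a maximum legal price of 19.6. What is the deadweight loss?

Competitive equilibrium: 172.4 − 0.055q = 3 + 0.068q → q* = 1377.23577, p* = 96.65203.
At the ceiling p = 19.6, quantity supplied = (19.6 − 3)/0.068 = 244.11765.
Willingness to pay at q' = 244.11765: 172.4 − 0.055·244.11765 = 158.97353.
Δq = 1377.23577 − 244.11765 = 1133.11812; wedge = 158.97353 − 19.6 = 139.37353.
Deadweight loss = ½ × 1133.11812 × 139.37353 = 78963.34.

78963.34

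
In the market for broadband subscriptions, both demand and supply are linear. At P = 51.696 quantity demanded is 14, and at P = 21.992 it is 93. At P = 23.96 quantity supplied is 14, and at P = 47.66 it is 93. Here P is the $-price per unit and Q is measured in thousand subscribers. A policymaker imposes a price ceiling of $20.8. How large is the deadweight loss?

Demand slope = (21.992 − 51.696)/(93 − 14) = −0.376, so P = 56.96 − 0.376Q.
Supply slope = (47.66 − 23.96)/(93 − 14) = 0.3, so P = 19.76 + 0.3Q.
Competitive equilibrium: 56.96 − 0.376Q = 19.76 + 0.3Q → Q* = 55.0296, P* = 36.2689.
At the ceiling P = 20.8, quantity supplied = (20.8 − 19.76)/0.3 = 3.4667.
Willingness to pay at Q' = 3.4667: 56.96 − 0.376·3.4667 = 55.6565.
ΔQ = 55.0296 − 3.4667 = 51.5629; wedge = 55.6565 − 20.8 = 34.8565.
The triangle = ½ × 51.5629 × 34.8565 = $898.65 thousand.

$898.65 thousand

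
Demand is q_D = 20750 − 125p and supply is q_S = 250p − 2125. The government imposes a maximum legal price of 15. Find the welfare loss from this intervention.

793500

In inverse form: demand p = 166 − 0.008q, supply p = 8.5 + 0.004q.
Competitive equilibrium: 166 − 0.008q = 8.5 + 0.004q → q* = 13125, p* = 61.
At the ceiling p = 15, quantity supplied = (15 − 8.5)/0.004 = 1625.
Willingness to pay at q' = 1625: 166 − 0.008·1625 = 153.
Δq = 13125 − 1625 = 11500; wedge = 153 − 15 = 138.
DWL = ½ × 11500 × 138 = 793500.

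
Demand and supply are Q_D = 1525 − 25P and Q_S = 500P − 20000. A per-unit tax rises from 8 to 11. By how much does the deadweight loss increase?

678.57

In inverse form: demand P = 61 − 0.04Q, supply P = 40 + 0.002Q.
Competitive equilibrium: 61 − 0.04Q = 40 + 0.002Q → Q* = 500, P* = 41.
For a per-unit tax t: ΔQ = t/0.042, so DWL = ½·t·(t/0.042) = t²/0.084.
At t = 8: DWL = 761.905. At t = 11: DWL = 1440.476.
Increase = 1440.476 − 761.905 = 678.57.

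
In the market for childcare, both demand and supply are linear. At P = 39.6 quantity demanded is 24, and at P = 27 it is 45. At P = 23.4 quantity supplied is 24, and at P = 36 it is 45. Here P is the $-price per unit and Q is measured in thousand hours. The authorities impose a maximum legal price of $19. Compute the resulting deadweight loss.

$260.42 thousand

Demand slope = (27 − 39.6)/(45 − 24) = −0.6, so P = 54 − 0.6Q.
Supply slope = (36 − 23.4)/(45 − 24) = 0.6, so P = 9 + 0.6Q.
Competitive equilibrium: 54 − 0.6Q = 9 + 0.6Q → Q* = 37.5, P* = 31.5.
At the ceiling P = 19, quantity supplied = (19 − 9)/0.6 = 16.6667.
Willingness to pay at Q' = 16.6667: 54 − 0.6·16.6667 = 44.
ΔQ = 37.5 − 16.6667 = 20.8333; wedge = 44 − 19 = 25.
Deadweight loss = ½ × 20.8333 × 25 = $260.42 thousand.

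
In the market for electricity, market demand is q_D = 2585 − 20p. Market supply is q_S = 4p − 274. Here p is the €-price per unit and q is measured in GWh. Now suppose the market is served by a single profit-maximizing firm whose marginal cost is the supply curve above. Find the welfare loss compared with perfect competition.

In inverse form: demand p = 129.25 − 0.05q, supply p = 68.5 + 0.25q.
Competitive equilibrium: 129.25 − 0.05q = 68.5 + 0.25q → q* = 202.5, p* = 119.125.
Marginal revenue: MR = 129.25 − 0.1q. Set MR = MC: 129.25 − 0.1q = 68.5 + 0.25q → q_m = 173.5714.
Price p_m = 129.25 − 0.05·173.5714 = 120.5714; MC(q_m) = 68.5 + 0.25·173.5714 = 111.8929.
Competitive q* = 202.5, so Δq = 28.9286; wedge = 120.5714 − 111.8929 = 8.6785.
Deadweight loss = ½ × 28.9286 × 8.6785 = €125.53.

€125.53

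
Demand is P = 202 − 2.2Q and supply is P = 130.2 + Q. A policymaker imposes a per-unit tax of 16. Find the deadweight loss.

40

Competitive equilibrium: 202 − 2.2Q = 130.2 + Q → Q* = 22.4375, P* = 152.6375.
With the tax, the buyer price exceeds the seller price by 16: (202 − 2.2Q) − (130.2 + Q) = 16 → Q' = 17.4375.
ΔQ = 22.4375 − 17.4375 = 5; the wedge equals the tax, 16.
Deadweight loss = ½ × 5 × 16 = 40.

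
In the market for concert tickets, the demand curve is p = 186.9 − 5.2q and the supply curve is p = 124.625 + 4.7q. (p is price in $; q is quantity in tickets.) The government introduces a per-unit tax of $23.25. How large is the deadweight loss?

$27.30

Competitive equilibrium: 186.9 − 5.2q = 124.625 + 4.7q → q* = 6.2904, p* = 154.1899.
With the tax, the buyer price exceeds the seller price by 23.25: (186.9 − 5.2q) − (124.625 + 4.7q) = 23.25 → q' = 3.9419.
Δq = 6.2904 − 3.9419 = 2.3485; the wedge equals the tax, 23.25.
Welfare loss = ½ × 2.3485 × 23.25 = $27.30.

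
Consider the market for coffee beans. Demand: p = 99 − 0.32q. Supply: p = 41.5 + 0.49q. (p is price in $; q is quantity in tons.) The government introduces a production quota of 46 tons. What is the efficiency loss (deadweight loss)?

$252.88

Competitive equilibrium: 99 − 0.32q = 41.5 + 0.49q → q* = 70.9877, p* = 76.284.
At q = 46: demand price = 99 − 0.32·46 = 84.28; supply price = 41.5 + 0.49·46 = 64.04.
Δq = 70.9877 − 46 = 24.9877; wedge = 84.28 − 64.04 = 20.24.
DWL = ½ × 24.9877 × 20.24 = $252.88.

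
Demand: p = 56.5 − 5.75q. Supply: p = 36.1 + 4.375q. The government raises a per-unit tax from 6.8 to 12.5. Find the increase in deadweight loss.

5.43

Competitive equilibrium: 56.5 − 5.75q = 36.1 + 4.375q → q* = 2.0148, p* = 44.9148.
For a per-unit tax t: Δq = t/10.125, so DWL = ½·t·(t/10.125) = t²/20.25.
At t = 6.8: DWL = 2.283. At t = 12.5: DWL = 7.716.
Increase = 7.716 − 2.283 = 5.43.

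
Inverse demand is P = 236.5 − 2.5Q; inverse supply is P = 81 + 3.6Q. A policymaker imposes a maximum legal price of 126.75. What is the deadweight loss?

Competitive equilibrium: 236.5 − 2.5Q = 81 + 3.6Q → Q* = 25.4918, P* = 172.7705.
At the ceiling P = 126.75, quantity supplied = (126.75 − 81)/3.6 = 12.7083.
Willingness to pay at Q' = 12.7083: 236.5 − 2.5·12.7083 = 204.7293.
ΔQ = 25.4918 − 12.7083 = 12.7835; wedge = 204.7293 − 126.75 = 77.9793.
Welfare loss = ½ × 12.7835 × 77.9793 = 498.42.

498.42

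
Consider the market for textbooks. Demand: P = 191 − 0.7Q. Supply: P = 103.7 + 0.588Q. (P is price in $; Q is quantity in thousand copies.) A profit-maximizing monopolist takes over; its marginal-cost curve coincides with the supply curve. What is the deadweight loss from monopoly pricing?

Competitive equilibrium: 191 − 0.7Q = 103.7 + 0.588Q → Q* = 67.7795, P* = 143.5543.
Marginal revenue: MR = 191 − 1.4Q. Set MR = MC: 191 − 1.4Q = 103.7 + 0.588Q → Q_m = 43.9135.
Price P_m = 191 − 0.7·43.9135 = 160.2606; MC(Q_m) = 103.7 + 0.588·43.9135 = 129.5211.
Competitive Q* = 67.7795, so ΔQ = 23.866; wedge = 160.2606 − 129.5211 = 30.7395.
Welfare loss = ½ × 23.866 × 30.7395 = $366.81 thousand.

$366.81 thousand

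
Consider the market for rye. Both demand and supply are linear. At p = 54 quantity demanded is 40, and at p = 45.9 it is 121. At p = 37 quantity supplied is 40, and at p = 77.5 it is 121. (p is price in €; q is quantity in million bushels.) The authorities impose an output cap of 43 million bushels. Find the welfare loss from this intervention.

Demand slope = (45.9 − 54)/(121 − 40) = −0.1, so p = 58 − 0.1q.
Supply slope = (77.5 − 37)/(121 − 40) = 0.5, so p = 17 + 0.5q.
Competitive equilibrium: 58 − 0.1q = 17 + 0.5q → q* = 68.3333, p* = 51.1667.
At q = 43: demand price = 58 − 0.1·43 = 53.7; supply price = 17 + 0.5·43 = 38.5.
Δq = 68.3333 − 43 = 25.3333; wedge = 53.7 − 38.5 = 15.2.
DWL = ½ × 25.3333 × 15.2 = €192.53 million.

€192.53 million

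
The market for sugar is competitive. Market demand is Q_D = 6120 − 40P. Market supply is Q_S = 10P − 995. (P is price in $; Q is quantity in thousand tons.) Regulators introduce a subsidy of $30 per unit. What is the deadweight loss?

In inverse form: demand P = 153 − 0.025Q, supply P = 99.5 + 0.1Q.
Competitive equilibrium: 153 − 0.025Q = 99.5 + 0.1Q → Q* = 428, P* = 142.3.
The subsidy lowers effective supply by 30: P = 69.5 + 0.1Q.
New quantity: 153 − 0.025Q = 69.5 + 0.1Q → Q' = 668.
Overproduction ΔQ = 668 − 428 = 240; wedge = subsidy = 30.
Welfare loss = ½ × 240 × 30 = $3600 thousand.

$3600 thousand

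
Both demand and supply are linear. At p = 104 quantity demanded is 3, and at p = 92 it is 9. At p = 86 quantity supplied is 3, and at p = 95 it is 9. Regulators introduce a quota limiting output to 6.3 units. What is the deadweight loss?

5.94

Demand slope = (92 − 104)/(9 − 3) = −2, so p = 110 − 2q.
Supply slope = (95 − 86)/(9 − 3) = 1.5, so p = 81.5 + 1.5q.
Competitive equilibrium: 110 − 2q = 81.5 + 1.5q → q* = 8.1429, p* = 93.7143.
At q = 6.3: demand price = 110 − 2·6.3 = 97.4; supply price = 81.5 + 1.5·6.3 = 90.95.
Δq = 8.1429 − 6.3 = 1.8429; wedge = 97.4 − 90.95 = 6.45.
Welfare loss = ½ × 1.8429 × 6.45 = 5.94.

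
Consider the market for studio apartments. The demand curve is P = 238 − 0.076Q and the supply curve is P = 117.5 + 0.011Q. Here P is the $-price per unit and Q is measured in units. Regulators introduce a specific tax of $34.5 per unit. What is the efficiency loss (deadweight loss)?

Competitive equilibrium: 238 − 0.076Q = 117.5 + 0.011Q → Q* = 1385.0575, P* = 132.7356.
With the tax, the buyer price exceeds the seller price by 34.5: (238 − 0.076Q) − (117.5 + 0.011Q) = 34.5 → Q' = 988.5057.
ΔQ = 1385.0575 − 988.5057 = 396.5518; the wedge equals the tax, 34.5.
Welfare loss = ½ × 396.5518 × 34.5 = $6840.52.

$6840.52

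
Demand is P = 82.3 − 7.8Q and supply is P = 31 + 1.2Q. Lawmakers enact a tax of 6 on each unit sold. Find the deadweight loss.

Competitive equilibrium: 82.3 − 7.8Q = 31 + 1.2Q → Q* = 5.7, P* = 37.84.
With the tax, the buyer price exceeds the seller price by 6: (82.3 − 7.8Q) − (31 + 1.2Q) = 6 → Q' = 5.0333.
ΔQ = 5.7 − 5.0333 = 0.6667; the wedge equals the tax, 6.
The triangle = ½ × 0.6667 × 6 = 2.

2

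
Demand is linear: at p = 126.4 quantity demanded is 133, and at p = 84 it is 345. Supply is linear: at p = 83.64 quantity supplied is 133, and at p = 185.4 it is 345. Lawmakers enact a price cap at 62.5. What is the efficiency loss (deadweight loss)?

3887.13

Demand slope = (84 − 126.4)/(345 − 133) = −0.2, so p = 153 − 0.2q.
Supply slope = (185.4 − 83.64)/(345 − 133) = 0.48, so p = 19.8 + 0.48q.
Competitive equilibrium: 153 − 0.2q = 19.8 + 0.48q → q* = 195.8824, p* = 113.8235.
At the ceiling p = 62.5, quantity supplied = (62.5 − 19.8)/0.48 = 88.9583.
Willingness to pay at q' = 88.9583: 153 − 0.2·88.9583 = 135.2083.
Δq = 195.8824 − 88.9583 = 106.9241; wedge = 135.2083 − 62.5 = 72.7083.
Deadweight loss = ½ × 106.9241 × 72.7083 = 3887.13.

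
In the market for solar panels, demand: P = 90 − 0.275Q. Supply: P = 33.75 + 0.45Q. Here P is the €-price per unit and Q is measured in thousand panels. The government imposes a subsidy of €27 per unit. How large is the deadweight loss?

Competitive equilibrium: 90 − 0.275Q = 33.75 + 0.45Q → Q* = 77.5862, P* = 68.6638.
The subsidy lowers effective supply by 27: P = 6.75 + 0.45Q.
New quantity: 90 − 0.275Q = 6.75 + 0.45Q → Q' = 114.8276.
Overproduction ΔQ = 114.8276 − 77.5862 = 37.2414; wedge = subsidy = 27.
DWL = ½ × 37.2414 × 27 = €502.76 thousand.

€502.76 thousand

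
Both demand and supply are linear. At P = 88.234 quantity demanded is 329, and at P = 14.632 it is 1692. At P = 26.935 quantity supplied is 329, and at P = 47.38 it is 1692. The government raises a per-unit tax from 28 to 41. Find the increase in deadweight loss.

6500

Demand slope = (14.632 − 88.234)/(1692 − 329) = −0.054, so P = 106 − 0.054Q.
Supply slope = (47.38 − 26.935)/(1692 − 329) = 0.015, so P = 22 + 0.015Q.
Competitive equilibrium: 106 − 0.054Q = 22 + 0.015Q → Q* = 1217.3913, P* = 40.2609.
For a per-unit tax t: ΔQ = t/0.069, so DWL = ½·t·(t/0.069) = t²/0.138.
At t = 28: DWL = 5681.159. At t = 41: DWL = 12181.159.
Increase = 12181.159 − 5681.159 = 6500.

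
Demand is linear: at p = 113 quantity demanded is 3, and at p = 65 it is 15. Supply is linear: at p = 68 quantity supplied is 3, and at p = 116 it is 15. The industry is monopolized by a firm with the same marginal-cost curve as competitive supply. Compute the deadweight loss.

33.06

Demand slope = (65 − 113)/(15 − 3) = −4, so p = 125 − 4q.
Supply slope = (116 − 68)/(15 − 3) = 4, so p = 56 + 4q.
Competitive equilibrium: 125 − 4q = 56 + 4q → q* = 8.625, p* = 90.5.
Marginal revenue: MR = 125 − 8q. Set MR = MC: 125 − 8q = 56 + 4q → q_m = 5.75.
Price p_m = 125 − 4·5.75 = 102; MC(q_m) = 56 + 4·5.75 = 79.
Competitive q* = 8.625, so Δq = 2.875; wedge = 102 − 79 = 23.
Welfare loss = ½ × 2.875 × 23 = 33.06.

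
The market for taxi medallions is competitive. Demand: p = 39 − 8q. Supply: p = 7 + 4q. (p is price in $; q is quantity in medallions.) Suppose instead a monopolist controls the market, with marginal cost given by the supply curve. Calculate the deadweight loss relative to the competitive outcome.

$6.83

Competitive equilibrium: 39 − 8q = 7 + 4q → q* = 2.6667, p* = 17.6667.
Marginal revenue: MR = 39 − 16q. Set MR = MC: 39 − 16q = 7 + 4q → q_m = 1.6.
Price p_m = 39 − 8·1.6 = 26.2; MC(q_m) = 7 + 4·1.6 = 13.4.
Competitive q* = 2.6667, so Δq = 1.0667; wedge = 26.2 − 13.4 = 12.8.
The triangle = ½ × 1.0667 × 12.8 = $6.83.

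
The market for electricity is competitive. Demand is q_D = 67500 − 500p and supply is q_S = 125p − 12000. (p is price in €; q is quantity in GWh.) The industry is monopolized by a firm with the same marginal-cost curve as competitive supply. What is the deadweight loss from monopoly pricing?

In inverse form: demand p = 135 − 0.002q, supply p = 96 + 0.008q.
Competitive equilibrium: 135 − 0.002q = 96 + 0.008q → q* = 3900, p* = 127.2.
Marginal revenue: MR = 135 − 0.004q. Set MR = MC: 135 − 0.004q = 96 + 0.008q → q_m = 3250.
Price p_m = 135 − 0.002·3250 = 128.5; MC(q_m) = 96 + 0.008·3250 = 122.
Competitive q* = 3900, so Δq = 650; wedge = 128.5 − 122 = 6.5.
DWL = ½ × 650 × 6.5 = €2112.50.

€2112.50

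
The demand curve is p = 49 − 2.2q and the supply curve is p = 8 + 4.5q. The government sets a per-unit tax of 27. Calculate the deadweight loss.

Competitive equilibrium: 49 − 2.2q = 8 + 4.5q → q* = 6.1194, p* = 35.5373.
With the tax, the buyer price exceeds the seller price by 27: (49 − 2.2q) − (8 + 4.5q) = 27 → q' = 2.0896.
Δq = 6.1194 − 2.0896 = 4.0298; the wedge equals the tax, 27.
The triangle = ½ × 4.0298 × 27 = 54.40.

54.40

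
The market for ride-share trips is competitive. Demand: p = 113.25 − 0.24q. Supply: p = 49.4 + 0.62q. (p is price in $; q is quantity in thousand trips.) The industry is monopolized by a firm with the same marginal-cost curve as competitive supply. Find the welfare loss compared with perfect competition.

$112.83 thousand

Competitive equilibrium: 113.25 − 0.24q = 49.4 + 0.62q → q* = 74.2442, p* = 95.4314.
Marginal revenue: MR = 113.25 − 0.48q. Set MR = MC: 113.25 − 0.48q = 49.4 + 0.62q → q_m = 58.0455.
Price p_m = 113.25 − 0.24·58.0455 = 99.3191; MC(q_m) = 49.4 + 0.62·58.0455 = 85.3882.
Competitive q* = 74.2442, so Δq = 16.1987; wedge = 99.3191 − 85.3882 = 13.9309.
The triangle = ½ × 16.1987 × 13.9309 = $112.83 thousand.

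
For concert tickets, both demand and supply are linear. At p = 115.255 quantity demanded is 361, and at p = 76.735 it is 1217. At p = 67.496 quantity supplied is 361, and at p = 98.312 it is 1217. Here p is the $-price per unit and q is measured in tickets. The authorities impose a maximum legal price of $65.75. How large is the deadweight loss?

Demand slope = (76.735 − 115.255)/(1217 − 361) = −0.045, so p = 131.5 − 0.045q.
Supply slope = (98.312 − 67.496)/(1217 − 361) = 0.036, so p = 54.5 + 0.036q.
Competitive equilibrium: 131.5 − 0.045q = 54.5 + 0.036q → q* = 950.6173, p* = 88.7222.
At the ceiling p = 65.75, quantity supplied = (65.75 − 54.5)/0.036 = 312.5.
Willingness to pay at q' = 312.5: 131.5 − 0.045·312.5 = 117.4375.
Δq = 950.6173 − 312.5 = 638.1173; wedge = 117.4375 − 65.75 = 51.6875.
Deadweight loss = ½ × 638.1173 × 51.6875 = $16491.34.

$16491.34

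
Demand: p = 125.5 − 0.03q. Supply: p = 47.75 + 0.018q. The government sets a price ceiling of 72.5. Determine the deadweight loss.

Competitive equilibrium: 125.5 − 0.03q = 47.75 + 0.018q → q* = 1619.7917, p* = 76.9063.
At the ceiling p = 72.5, quantity supplied = (72.5 − 47.75)/0.018 = 1375.
Willingness to pay at q' = 1375: 125.5 − 0.03·1375 = 84.25.
Δq = 1619.7917 − 1375 = 244.7917; wedge = 84.25 − 72.5 = 11.75.
DWL = ½ × 244.7917 × 11.75 = 1438.15.

1438.15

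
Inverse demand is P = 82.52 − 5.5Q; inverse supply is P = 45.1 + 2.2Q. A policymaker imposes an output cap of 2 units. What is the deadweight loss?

Competitive equilibrium: 82.52 − 5.5Q = 45.1 + 2.2Q → Q* = 4.8597, P* = 55.7914.
At Q = 2: demand price = 82.52 − 5.5·2 = 71.52; supply price = 45.1 + 2.2·2 = 49.5.
ΔQ = 4.8597 − 2 = 2.8597; wedge = 71.52 − 49.5 = 22.02.
Welfare loss = ½ × 2.8597 × 22.02 = 31.49.

31.49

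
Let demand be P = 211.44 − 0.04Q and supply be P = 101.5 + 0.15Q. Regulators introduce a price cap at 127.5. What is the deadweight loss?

Competitive equilibrium: 211.44 − 0.04Q = 101.5 + 0.15Q → Q* = 578.63158, P* = 188.29474.
At the ceiling P = 127.5, quantity supplied = (127.5 − 101.5)/0.15 = 173.33333.
Willingness to pay at Q' = 173.33333: 211.44 − 0.04·173.33333 = 204.50667.
ΔQ = 578.63158 − 173.33333 = 405.29825; wedge = 204.50667 − 127.5 = 77.00667.
DWL = ½ × 405.29825 × 77.00667 = 15605.33.

15605.33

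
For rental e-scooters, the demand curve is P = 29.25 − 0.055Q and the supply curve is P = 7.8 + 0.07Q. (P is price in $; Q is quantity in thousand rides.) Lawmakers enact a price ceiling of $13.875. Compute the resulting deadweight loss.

$449.59 thousand

Competitive equilibrium: 29.25 − 0.055Q = 7.8 + 0.07Q → Q* = 171.6, P* = 19.812.
At the ceiling P = 13.875, quantity supplied = (13.875 − 7.8)/0.07 = 86.7857.
Willingness to pay at Q' = 86.7857: 29.25 − 0.055·86.7857 = 24.4768.
ΔQ = 171.6 − 86.7857 = 84.8143; wedge = 24.4768 − 13.875 = 10.6018.
Deadweight loss = ½ × 84.8143 × 10.6018 = $449.59 thousand.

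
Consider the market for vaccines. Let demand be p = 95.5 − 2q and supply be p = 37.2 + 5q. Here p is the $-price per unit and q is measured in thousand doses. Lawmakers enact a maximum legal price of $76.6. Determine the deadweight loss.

Competitive equilibrium: 95.5 − 2q = 37.2 + 5q → q* = 8.3286, p* = 78.8429.
At the ceiling p = 76.6, quantity supplied = (76.6 − 37.2)/5 = 7.88.
Willingness to pay at q' = 7.88: 95.5 − 2·7.88 = 79.74.
Δq = 8.3286 − 7.88 = 0.4486; wedge = 79.74 − 76.6 = 3.14.
Deadweight loss = ½ × 0.4486 × 3.14 = $0.70 thousand.

$0.70 thousand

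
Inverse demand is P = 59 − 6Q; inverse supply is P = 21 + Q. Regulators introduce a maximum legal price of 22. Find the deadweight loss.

68.64

Competitive equilibrium: 59 − 6Q = 21 + Q → Q* = 5.4286, P* = 26.4286.
At the ceiling P = 22, quantity supplied = (22 − 21)/1 = 1.
Willingness to pay at Q' = 1: 59 − 6·1 = 53.
ΔQ = 5.4286 − 1 = 4.4286; wedge = 53 − 22 = 31.
Welfare loss = ½ × 4.4286 × 31 = 68.64.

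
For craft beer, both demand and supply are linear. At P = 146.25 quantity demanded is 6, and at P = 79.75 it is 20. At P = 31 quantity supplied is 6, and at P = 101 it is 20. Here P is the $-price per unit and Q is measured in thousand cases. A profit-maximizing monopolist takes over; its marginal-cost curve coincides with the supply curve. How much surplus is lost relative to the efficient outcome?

Demand slope = (79.75 − 146.25)/(20 − 6) = −4.75, so P = 174.75 − 4.75Q.
Supply slope = (101 − 31)/(20 − 6) = 5, so P = 1 + 5Q.
Competitive equilibrium: 174.75 − 4.75Q = 1 + 5Q → Q* = 17.82051, P* = 90.10256.
Marginal revenue: MR = 174.75 − 9.5Q. Set MR = MC: 174.75 − 9.5Q = 1 + 5Q → Q_m = 11.98276.
Price P_m = 174.75 − 4.75·11.98276 = 117.83189; MC(Q_m) = 1 + 5·11.98276 = 60.9138.
Competitive Q* = 17.82051, so ΔQ = 5.83775; wedge = 117.83189 − 60.9138 = 56.91809.
Deadweight loss = ½ × 5.83775 × 56.91809 = $166.14 thousand.

$166.14 thousand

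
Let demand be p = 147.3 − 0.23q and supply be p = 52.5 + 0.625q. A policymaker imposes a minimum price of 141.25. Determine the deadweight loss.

3057.72

Competitive equilibrium: 147.3 − 0.23q = 52.5 + 0.625q → q* = 110.8772, p* = 121.7982.
At the floor p = 141.25, quantity demanded = (147.3 − 141.25)/0.23 = 26.3043.
Sellers' marginal cost at q' = 26.3043: 52.5 + 0.625·26.3043 = 68.9402.
Δq = 110.8772 − 26.3043 = 84.5729; wedge = 141.25 − 68.9402 = 72.3098.
Deadweight loss = ½ × 84.5729 × 72.3098 = 3057.72.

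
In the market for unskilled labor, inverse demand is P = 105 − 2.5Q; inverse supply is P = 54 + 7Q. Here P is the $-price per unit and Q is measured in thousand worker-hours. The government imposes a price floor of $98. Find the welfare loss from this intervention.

$31.33 thousand

Competitive equilibrium: 105 − 2.5Q = 54 + 7Q → Q* = 5.3684, P* = 91.5789.
At the floor P = 98, quantity demanded = (105 − 98)/2.5 = 2.8.
Sellers' marginal cost at Q' = 2.8: 54 + 7·2.8 = 73.6.
ΔQ = 5.3684 − 2.8 = 2.5684; wedge = 98 − 73.6 = 24.4.
The triangle = ½ × 2.5684 × 24.4 = $31.33 thousand.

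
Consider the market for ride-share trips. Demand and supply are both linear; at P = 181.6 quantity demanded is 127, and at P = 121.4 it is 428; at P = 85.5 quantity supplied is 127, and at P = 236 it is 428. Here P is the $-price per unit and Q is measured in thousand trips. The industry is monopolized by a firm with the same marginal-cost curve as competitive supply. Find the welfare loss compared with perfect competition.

Demand slope = (121.4 − 181.6)/(428 − 127) = −0.2, so P = 207 − 0.2Q.
Supply slope = (236 − 85.5)/(428 − 127) = 0.5, so P = 22 + 0.5Q.
Competitive equilibrium: 207 − 0.2Q = 22 + 0.5Q → Q* = 264.2857, P* = 154.1429.
Marginal revenue: MR = 207 − 0.4Q. Set MR = MC: 207 − 0.4Q = 22 + 0.5Q → Q_m = 205.5556.
Price P_m = 207 − 0.2·205.5556 = 165.8889; MC(Q_m) = 22 + 0.5·205.5556 = 124.7778.
Competitive Q* = 264.2857, so ΔQ = 58.7301; wedge = 165.8889 − 124.7778 = 41.1111.
Deadweight loss = ½ × 58.7301 × 41.1111 = $1207.23 thousand.

$1207.23 thousand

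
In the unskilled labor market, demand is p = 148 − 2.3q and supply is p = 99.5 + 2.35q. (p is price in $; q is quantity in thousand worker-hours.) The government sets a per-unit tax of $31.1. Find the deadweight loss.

$104 thousand

Competitive equilibrium: 148 − 2.3q = 99.5 + 2.35q → q* = 10.4301, p* = 124.0108.
With the tax, the buyer price exceeds the seller price by 31.1: (148 − 2.3q) − (99.5 + 2.35q) = 31.1 → q' = 3.7419.
Δq = 10.4301 − 3.7419 = 6.6882; the wedge equals the tax, 31.1.
DWL = ½ × 6.6882 × 31.1 = $104 thousand.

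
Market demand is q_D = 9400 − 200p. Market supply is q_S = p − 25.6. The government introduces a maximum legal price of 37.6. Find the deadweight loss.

In inverse form: demand p = 47 − 0.005q, supply p = 25.6 + q.
Competitive equilibrium: 47 − 0.005q = 25.6 + q → q* = 21.2935, p* = 46.8935.
At the ceiling p = 37.6, quantity supplied = (37.6 − 25.6)/1 = 12.
Willingness to pay at q' = 12: 47 − 0.005·12 = 46.94.
Δq = 21.2935 − 12 = 9.2935; wedge = 46.94 − 37.6 = 9.34.
DWL = ½ × 9.2935 × 9.34 = 43.40.

43.40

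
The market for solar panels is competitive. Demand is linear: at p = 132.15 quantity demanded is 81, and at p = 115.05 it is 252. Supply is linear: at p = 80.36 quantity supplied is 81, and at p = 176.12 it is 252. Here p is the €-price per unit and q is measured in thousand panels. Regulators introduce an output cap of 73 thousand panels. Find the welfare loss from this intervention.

€2467.41 thousand

Demand slope = (115.05 − 132.15)/(252 − 81) = −0.1, so p = 140.25 − 0.1q.
Supply slope = (176.12 − 80.36)/(252 − 81) = 0.56, so p = 35 + 0.56q.
Competitive equilibrium: 140.25 − 0.1q = 35 + 0.56q → q* = 159.4697, p* = 124.303.
At q = 73: demand price = 140.25 − 0.1·73 = 132.95; supply price = 35 + 0.56·73 = 75.88.
Δq = 159.4697 − 73 = 86.4697; wedge = 132.95 − 75.88 = 57.07.
DWL = ½ × 86.4697 × 57.07 = €2467.41 thousand.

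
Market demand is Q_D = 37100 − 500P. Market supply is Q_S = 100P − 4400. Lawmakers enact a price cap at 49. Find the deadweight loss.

24401.67

In inverse form: demand P = 74.2 − 0.002Q, supply P = 44 + 0.01Q.
Competitive equilibrium: 74.2 − 0.002Q = 44 + 0.01Q → Q* = 2516.6667, P* = 69.1667.
At the ceiling P = 49, quantity supplied = (49 − 44)/0.01 = 500.
Willingness to pay at Q' = 500: 74.2 − 0.002·500 = 73.2.
ΔQ = 2516.6667 − 500 = 2016.6667; wedge = 73.2 − 49 = 24.2.
Deadweight loss = ½ × 2016.6667 × 24.2 = 24401.67.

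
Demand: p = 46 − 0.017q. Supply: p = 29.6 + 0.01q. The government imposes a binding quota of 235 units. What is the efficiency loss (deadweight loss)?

Competitive equilibrium: 46 − 0.017q = 29.6 + 0.01q → q* = 607.4074, p* = 35.6741.
At q = 235: demand price = 46 − 0.017·235 = 42.005; supply price = 29.6 + 0.01·235 = 31.95.
Δq = 607.4074 − 235 = 372.4074; wedge = 42.005 − 31.95 = 10.055.
Welfare loss = ½ × 372.4074 × 10.055 = 1872.28.

1872.28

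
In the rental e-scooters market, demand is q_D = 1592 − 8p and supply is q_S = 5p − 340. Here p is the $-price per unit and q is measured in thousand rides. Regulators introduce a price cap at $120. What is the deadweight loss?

$3326.54 thousand

In inverse form: demand p = 199 − 0.125q, supply p = 68 + 0.2q.
Competitive equilibrium: 199 − 0.125q = 68 + 0.2q → q* = 403.0769, p* = 148.6154.
At the ceiling p = 120, quantity supplied = (120 − 68)/0.2 = 260.
Willingness to pay at q' = 260: 199 − 0.125·260 = 166.5.
Δq = 403.0769 − 260 = 143.0769; wedge = 166.5 − 120 = 46.5.
DWL = ½ × 143.0769 × 46.5 = $3326.54 thousand.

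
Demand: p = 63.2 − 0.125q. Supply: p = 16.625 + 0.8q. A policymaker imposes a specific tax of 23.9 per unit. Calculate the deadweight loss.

308.76

Competitive equilibrium: 63.2 − 0.125q = 16.625 + 0.8q → q* = 50.3514, p* = 56.9061.
With the tax, the buyer price exceeds the seller price by 23.9: (63.2 − 0.125q) − (16.625 + 0.8q) = 23.9 → q' = 24.5135.
Δq = 50.3514 − 24.5135 = 25.8379; the wedge equals the tax, 23.9.
Deadweight loss = ½ × 25.8379 × 23.9 = 308.76.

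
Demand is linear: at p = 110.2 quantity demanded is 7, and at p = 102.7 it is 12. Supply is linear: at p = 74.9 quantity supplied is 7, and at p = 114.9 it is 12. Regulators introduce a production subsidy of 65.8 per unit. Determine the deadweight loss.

227.88

Demand slope = (102.7 − 110.2)/(12 − 7) = −1.5, so p = 120.7 − 1.5q.
Supply slope = (114.9 − 74.9)/(12 − 7) = 8, so p = 18.9 + 8q.
Competitive equilibrium: 120.7 − 1.5q = 18.9 + 8q → q* = 10.7158, p* = 104.6263.
The subsidy lowers effective supply by 65.8: p = 8q − 46.9.
New quantity: 120.7 − 1.5q = 8q − 46.9 → q' = 17.6421.
Overproduction Δq = 17.6421 − 10.7158 = 6.9263; wedge = subsidy = 65.8.
DWL = ½ × 6.9263 × 65.8 = 227.88.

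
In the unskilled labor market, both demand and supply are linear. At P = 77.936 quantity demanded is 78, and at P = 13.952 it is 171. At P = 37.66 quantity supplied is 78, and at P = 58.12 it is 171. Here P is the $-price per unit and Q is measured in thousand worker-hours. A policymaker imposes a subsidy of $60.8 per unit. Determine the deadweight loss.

$2035.59 thousand

Demand slope = (13.952 − 77.936)/(171 − 78) = −0.688, so P = 131.6 − 0.688Q.
Supply slope = (58.12 − 37.66)/(171 − 78) = 0.22, so P = 20.5 + 0.22Q.
Competitive equilibrium: 131.6 − 0.688Q = 20.5 + 0.22Q → Q* = 122.35683, P* = 47.4185.
The subsidy lowers effective supply by 60.8: P = 0.22Q − 40.3.
New quantity: 131.6 − 0.688Q = 0.22Q − 40.3 → Q' = 189.31718.
Overproduction ΔQ = 189.31718 − 122.35683 = 66.96035; wedge = subsidy = 60.8.
Welfare loss = ½ × 66.96035 × 60.8 = $2035.59 thousand.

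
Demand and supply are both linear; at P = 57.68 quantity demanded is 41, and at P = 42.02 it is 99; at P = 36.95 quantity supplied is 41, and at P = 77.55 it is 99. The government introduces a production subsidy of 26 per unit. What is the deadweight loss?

Demand slope = (42.02 − 57.68)/(99 − 41) = −0.27, so P = 68.75 − 0.27Q.
Supply slope = (77.55 − 36.95)/(99 − 41) = 0.7, so P = 8.25 + 0.7Q.
Competitive equilibrium: 68.75 − 0.27Q = 8.25 + 0.7Q → Q* = 62.3711, P* = 51.9098.
The subsidy lowers effective supply by 26: P = 0.7Q − 17.75.
New quantity: 68.75 − 0.27Q = 0.7Q − 17.75 → Q' = 89.1753.
Overproduction ΔQ = 89.1753 − 62.3711 = 26.8042; wedge = subsidy = 26.
Deadweight loss = ½ × 26.8042 × 26 = 348.45.

348.45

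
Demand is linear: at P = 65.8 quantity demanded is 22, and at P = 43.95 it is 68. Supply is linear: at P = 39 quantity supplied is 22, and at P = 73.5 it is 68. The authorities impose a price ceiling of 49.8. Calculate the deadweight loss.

Demand slope = (43.95 − 65.8)/(68 − 22) = −0.475, so P = 76.25 − 0.475Q.
Supply slope = (73.5 − 39)/(68 − 22) = 0.75, so P = 22.5 + 0.75Q.
Competitive equilibrium: 76.25 − 0.475Q = 22.5 + 0.75Q → Q* = 43.8776, P* = 55.4082.
At the ceiling P = 49.8, quantity supplied = (49.8 − 22.5)/0.75 = 36.4.
Willingness to pay at Q' = 36.4: 76.25 − 0.475·36.4 = 58.96.
ΔQ = 43.8776 − 36.4 = 7.4776; wedge = 58.96 − 49.8 = 9.16.
Deadweight loss = ½ × 7.4776 × 9.16 = 34.25.

34.25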